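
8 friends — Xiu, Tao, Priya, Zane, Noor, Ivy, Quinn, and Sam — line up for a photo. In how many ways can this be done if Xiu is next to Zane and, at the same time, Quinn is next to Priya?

2880

Treat {Xiu,Zane} as one block (2 orders) and {Quinn,Priya} as another (2 orders).
That leaves 6 units to arrange: 2 × 2 × 6! = 4 × 720 = 2880.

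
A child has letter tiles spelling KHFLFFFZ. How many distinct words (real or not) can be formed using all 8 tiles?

Letter multiplicities in KHFLFFFZ: F×4, H×1, K×1, L×1, Z×1.
The number of distinct arrangements is 8!/(4!) = 40320/24 = 1680.

1680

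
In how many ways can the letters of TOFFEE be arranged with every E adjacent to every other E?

Treat the 2 copies of E as a single block. The multiset to arrange is then {EE, F, F, O, T}, 5 items in all.
That gives (5)!/(2!) = 60 arrangements.

60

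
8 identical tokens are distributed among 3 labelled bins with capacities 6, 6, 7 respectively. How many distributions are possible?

Ignoring the caps, the number of non-negative solutions to x_1+…+x_3 = 8 is C(10,2) = 45.
Subtract solutions that violate a single cap (substitute x_i' = x_i − (cap_i+1)): x_1 ≥ 7 gives C(3,2) = 3; x_2 ≥ 7 gives C(3,2) = 3; x_3 ≥ 8 gives C(2,2) = 1. Together 7.
No two caps can be exceeded simultaneously, so the pair terms are all 0.
By inclusion–exclusion the count is 45 − 7 + 0 = 38.

38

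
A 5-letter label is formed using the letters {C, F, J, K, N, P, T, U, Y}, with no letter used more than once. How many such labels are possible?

15120

With no repetition, fill the 5 letters in order: 9 choices, then 8, down to 5.
9 × 8 × 7 × 6 × 5 = 15120.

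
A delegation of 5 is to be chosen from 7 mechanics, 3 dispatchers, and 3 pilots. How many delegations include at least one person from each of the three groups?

798

Unrestricted: C(13,5) = 1287 ways to pick any 5 of the 13.
Selections missing a whole group: no mechanics → C(6,5) = 6; no dispatchers → C(10,5) = 252; no pilots → C(10,5) = 252.
Add back selections omitting two groups (i.e. drawn from a single group): C(7,5) + C(3,5) + C(3,5) = 21.
By inclusion–exclusion: 1287 − 510 + 21 = 798.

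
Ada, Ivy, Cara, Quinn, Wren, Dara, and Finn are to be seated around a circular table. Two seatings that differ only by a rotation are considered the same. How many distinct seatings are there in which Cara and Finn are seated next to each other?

Treat {Cara, Finn} as one unit (2 internal orders) and seat the resulting 6 units around the table: (5)! circular arrangements.
So 2 × (5)! = 2 × 120 = 240.

240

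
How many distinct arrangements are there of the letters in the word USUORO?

180

Letter multiplicities in USUORO: O×2, R×1, S×1, U×2.
The number of distinct arrangements is 6!/(2!·2!) = 720/4 = 180.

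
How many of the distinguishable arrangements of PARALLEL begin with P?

With the first slot taken by P, it remains to arrange the other 7 letters (ARALLEL).
Those 7 letters have A appearing twice and L appearing 3 times, giving (7)!/(3!·2!) = 420.

420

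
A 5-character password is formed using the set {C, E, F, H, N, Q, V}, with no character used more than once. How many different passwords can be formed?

This is a permutation of 5 out of 7: P(7,5) = 7!/2!.
7 × 6 × 5 × 4 × 3 = 2520.

2520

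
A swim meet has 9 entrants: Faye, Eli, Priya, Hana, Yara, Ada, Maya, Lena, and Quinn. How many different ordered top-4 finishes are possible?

3024

There are 9 choices for 1st place, 8 for 2nd, and so on down to 6 for position 4.
That gives 9 × 8 × 7 × 6 = 3024.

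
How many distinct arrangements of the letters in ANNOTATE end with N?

1260

Fix N in the last position and arrange the remaining 7 letters.
Those 7 letters have A appearing twice and T appearing twice, giving (7)!/(2!·2!) = 1260.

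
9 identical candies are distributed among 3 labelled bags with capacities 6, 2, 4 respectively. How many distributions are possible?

Without the upper bounds there are C(11,2) = 55 ways to split 9 among 3 bags.
Subtract solutions that violate a single cap (substitute x_i' = x_i − (cap_i+1)): x_1 ≥ 7 gives C(4,2) = 6; x_2 ≥ 3 gives C(8,2) = 28; x_3 ≥ 5 gives C(6,2) = 15. Together 49.
Add back pairs where two caps are both exceeded: 0 + 0 + 3 = 3.
By inclusion–exclusion the count is 55 − 49 + 3 = 9.

9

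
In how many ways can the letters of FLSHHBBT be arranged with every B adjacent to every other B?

2520

Treat the 2 copies of B as a single block. The multiset to arrange is then {BB, F, H, H, L, S, T}, 7 items in all.
That gives (7)!/(2!) = 2520 arrangements.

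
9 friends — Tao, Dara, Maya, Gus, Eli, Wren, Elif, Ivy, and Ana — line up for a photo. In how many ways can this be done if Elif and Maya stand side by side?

Treat {Elif, Maya} as a single unit. There are 8 units to order, and the pair itself can be ordered 2 ways.
That gives 2 × 8! = 2 × 40320 = 80640.

80640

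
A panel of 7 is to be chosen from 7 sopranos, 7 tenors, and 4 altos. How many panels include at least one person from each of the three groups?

With no constraint there are C(18,7) = 31824 possible selections.
Subtract selections that omit an entire group: no sopranos → C(11,7) = 330; no tenors → C(11,7) = 330; no altos → C(14,7) = 3432.
Add back selections omitting two groups (i.e. drawn from a single group): C(7,7) + C(7,7) + C(4,7) = 2.
By inclusion–exclusion: 31824 − 4092 + 2 = 27734.

27734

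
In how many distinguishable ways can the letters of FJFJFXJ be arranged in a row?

Letter multiplicities in FJFJFXJ: F×3, J×3, X×1.
So there are 7! / (3!·3!) = 140 distinguishable arrangements.

140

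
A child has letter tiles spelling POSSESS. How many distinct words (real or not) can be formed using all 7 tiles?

210

The 7 letters of POSSESS have repeats: S appearing 4 times.
The number of distinct arrangements is 7!/(4!) = 5040/24 = 210.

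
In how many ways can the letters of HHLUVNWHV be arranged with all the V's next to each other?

Treat the 2 copies of V as a single block. The multiset to arrange is then {VV, H, H, H, L, N, U, W}, 8 items in all.
That gives (8)!/(3!) = 6720 arrangements.

6720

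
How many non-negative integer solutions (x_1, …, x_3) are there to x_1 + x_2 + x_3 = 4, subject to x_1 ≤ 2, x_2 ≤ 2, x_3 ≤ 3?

Without the upper bounds there are C(6,2) = 15 ways to split 4 among 3 variables.
Subtract solutions that violate a single cap (substitute x_i' = x_i − (cap_i+1)): x_1 ≥ 3 gives C(3,2) = 3; x_2 ≥ 3 gives C(3,2) = 3; x_3 ≥ 4 gives C(2,2) = 1. Together 7.
No two caps can be exceeded simultaneously, so the pair terms are all 0.
By inclusion–exclusion the count is 15 − 7 + 0 = 8.

8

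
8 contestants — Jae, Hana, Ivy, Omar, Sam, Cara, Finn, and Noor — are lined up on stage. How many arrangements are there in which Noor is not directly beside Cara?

30240

There are 8! = 40320 arrangements in all. If Noor and Cara are adjacent, merging them into one block gives 2·(7)! = 10080 arrangements.
Complementary counting: 40320 − 10080 = 30240.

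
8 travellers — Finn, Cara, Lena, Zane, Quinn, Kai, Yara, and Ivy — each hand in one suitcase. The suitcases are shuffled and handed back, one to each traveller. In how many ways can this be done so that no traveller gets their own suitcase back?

This is the derangement count D_8: permutations of 8 items with no fixed point.
By inclusion–exclusion this is Σ_{j=0}^{8} (−1)^j C(8,j)·(8−j)!.
Computing: 40320 − 40320 + 20160 − 6720 + 1680 − 336 + 56 − 8 + 1 = 14833.

14833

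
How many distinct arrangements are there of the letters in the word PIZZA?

Letter multiplicities in PIZZA: A×1, I×1, P×1, Z×2.
Dividing 5! = 120 by 2! = 2 for the repeated letters gives 60.

60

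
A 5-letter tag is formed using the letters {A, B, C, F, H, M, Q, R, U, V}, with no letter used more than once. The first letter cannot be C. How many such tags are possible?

27216

The first letter has 10−1 = 9 choices (anything except C).
The remaining 4 letters are filled from the other 9 symbols without repetition: 9 × 8 × 7 × 6 = 3024.
Total: 9 × 3024 = 27216.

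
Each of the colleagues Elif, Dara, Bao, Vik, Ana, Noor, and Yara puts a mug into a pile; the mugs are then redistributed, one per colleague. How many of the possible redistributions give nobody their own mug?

1854

This is the derangement count D_7: permutations of 7 items with no fixed point.
By inclusion–exclusion this is Σ_{j=0}^{7} (−1)^j C(7,j)·(7−j)!.
Computing: 5040 − 5040 + 2520 − 840 + 210 − 42 + 7 − 1 = 1854.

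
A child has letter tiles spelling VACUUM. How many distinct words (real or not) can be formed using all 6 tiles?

The 6 letters of VACUUM have repeats: U appearing twice.
The number of distinct arrangements is 6!/(2!) = 720/2 = 360.

360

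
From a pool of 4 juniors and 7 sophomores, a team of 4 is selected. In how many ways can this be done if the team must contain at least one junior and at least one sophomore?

294

Total 4-person selections from all 11: C(11,4) = 330.
Selections missing a whole group: no juniors → C(7,4) = 35; no sophomores → C(4,4) = 1.
Both groups omitted at once is impossible, so 330 − 36 = 294.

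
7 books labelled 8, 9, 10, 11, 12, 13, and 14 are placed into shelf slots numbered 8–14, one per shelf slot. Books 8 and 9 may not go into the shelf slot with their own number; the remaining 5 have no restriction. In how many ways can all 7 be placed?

Let Aᵢ (for i ∈ {8, 9}) be the placements that put book i in its forbidden shelf slot. Any j of these fix j positions, leaving (7−j)! ways to fill the rest, and there are C(2,j) ways to pick which j.
By inclusion–exclusion, the number of valid placements is Σ_{j=0}^{2} (−1)^j C(2,j)·(7−j)!.
Computing: 5040 − 1440 + 120 = 3720.

3720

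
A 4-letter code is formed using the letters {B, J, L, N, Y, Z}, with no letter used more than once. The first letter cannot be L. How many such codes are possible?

300

The first letter has 6−1 = 5 choices (anything except L).
The remaining 3 letters are filled from the other 5 symbols without repetition: 5 × 4 × 3 = 60.
Total: 5 × 60 = 300.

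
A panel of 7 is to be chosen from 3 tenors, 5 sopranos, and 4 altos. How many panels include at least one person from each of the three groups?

Unrestricted: C(12,7) = 792 ways to pick any 7 of the 12.
Selections missing a whole group: no tenors → C(9,7) = 36; no sopranos → C(7,7) = 1; no altos → C(8,7) = 8.
Add back selections omitting two groups (i.e. drawn from a single group): C(3,7) + C(5,7) + C(4,7) = 0.
By inclusion–exclusion: 792 − 45 + 0 = 747.

747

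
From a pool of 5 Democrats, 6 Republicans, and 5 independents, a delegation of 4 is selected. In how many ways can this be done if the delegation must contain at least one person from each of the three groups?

Total 4-person selections from all 16: C(16,4) = 1820.
Subtract selections that omit an entire group: no Democrats → C(11,4) = 330; no Republicans → C(10,4) = 210; no independents → C(11,4) = 330.
Add back selections omitting two groups (i.e. drawn from a single group): C(5,4) + C(6,4) + C(5,4) = 25.
By inclusion–exclusion: 1820 − 870 + 25 = 975.

975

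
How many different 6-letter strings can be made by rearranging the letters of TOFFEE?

180

Letter multiplicities in TOFFEE: E×2, F×2, O×1, T×1.
Dividing 6! = 720 by 2!·2! = 4 for the repeated letters gives 180.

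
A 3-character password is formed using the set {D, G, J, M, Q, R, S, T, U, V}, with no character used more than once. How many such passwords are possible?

720

With no repetition, fill the 3 characters in order: 10 choices, then 9, down to 8.
That product is 10 × 9 × 8 = 720.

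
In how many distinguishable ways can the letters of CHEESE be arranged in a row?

CHEESE has 6 letters with E appearing 3 times.
So there are 6! / (3!) = 120 distinguishable arrangements.

120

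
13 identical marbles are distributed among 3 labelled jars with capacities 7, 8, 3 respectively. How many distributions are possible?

Without the upper bounds there are C(15,2) = 105 ways to split 13 among 3 jars.
Subtract solutions that violate a single cap (substitute x_i' = x_i − (cap_i+1)): x_1 ≥ 8 gives C(7,2) = 21; x_2 ≥ 9 gives C(6,2) = 15; x_3 ≥ 4 gives C(11,2) = 55. Together 91.
Add back pairs where two caps are both exceeded: 0 + 3 + 1 = 4.
By inclusion–exclusion the count is 105 − 91 + 4 = 18.

18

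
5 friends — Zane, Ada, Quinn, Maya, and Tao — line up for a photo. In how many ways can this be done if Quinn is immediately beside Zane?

Place the 3 others and the Quinn-Zane pair as 4 objects in a line; the pair has 2 internal arrangements.
That gives 2 × 4! = 2 × 24 = 48.

48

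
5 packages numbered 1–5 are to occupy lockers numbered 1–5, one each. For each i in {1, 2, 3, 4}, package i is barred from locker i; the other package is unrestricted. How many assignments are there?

53

Let Aᵢ (for 1 ≤ i ≤ 4) be the placements that put package i in its forbidden locker. Any j of these fix j positions, leaving (5−j)! ways to fill the rest, and there are C(4,j) ways to pick which j.
By inclusion–exclusion, the number of valid placements is Σ_{j=0}^{4} (−1)^j C(4,j)·(5−j)!.
Computing: 120 − 96 + 36 − 8 + 1 = 53.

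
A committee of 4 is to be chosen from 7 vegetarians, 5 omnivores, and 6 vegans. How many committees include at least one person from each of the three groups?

1575

With no constraint there are C(18,4) = 3060 possible selections.
Subtract selections that omit an entire group: no vegetarians → C(11,4) = 330; no omnivores → C(13,4) = 715; no vegans → C(12,4) = 495.
Add back selections omitting two groups (i.e. drawn from a single group): C(7,4) + C(5,4) + C(6,4) = 55.
By inclusion–exclusion: 3060 − 1540 + 55 = 1575.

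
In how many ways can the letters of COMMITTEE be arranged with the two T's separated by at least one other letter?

35280

There are 9!/(2!·2!·2!) = 45360 arrangements of COMMITTEE in total.
If the two T's are adjacent, glue them into one block, leaving 8 items to arrange: (8)!/(2!·2!) = 10080 ways.
Hence 45360 − 10080 = 35280.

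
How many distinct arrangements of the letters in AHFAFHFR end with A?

With the last slot taken by A, it remains to arrange the other 7 letters (HFAFHFR).
Those 7 letters have F appearing 3 times and H appearing twice, giving (7)!/(3!·2!) = 420.

420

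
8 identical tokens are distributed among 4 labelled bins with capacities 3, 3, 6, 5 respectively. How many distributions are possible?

82

Ignoring the caps, the number of non-negative solutions to x_1+…+x_4 = 8 is C(11,3) = 165.
Subtract solutions that violate a single cap (substitute x_i' = x_i − (cap_i+1)): x_1 ≥ 4 gives C(7,3) = 35; x_2 ≥ 4 gives C(7,3) = 35; x_3 ≥ 7 gives C(4,3) = 4; x_4 ≥ 6 gives C(5,3) = 10. Together 84.
Add back pairs where two caps are both exceeded: 1 + 0 + 0 + 0 + 0 + 0 = 1.
By inclusion–exclusion the count is 165 − 84 + 1 = 82.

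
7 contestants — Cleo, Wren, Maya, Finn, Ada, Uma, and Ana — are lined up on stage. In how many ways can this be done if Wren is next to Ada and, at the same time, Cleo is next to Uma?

480

Treat {Wren,Ada} as one block (2 orders) and {Cleo,Uma} as another (2 orders).
That leaves 5 units to arrange: 2 × 2 × 5! = 4 × 120 = 480.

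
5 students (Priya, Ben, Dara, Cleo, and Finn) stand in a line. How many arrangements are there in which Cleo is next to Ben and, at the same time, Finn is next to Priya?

Treat {Cleo,Ben} as one block (2 orders) and {Finn,Priya} as another (2 orders).
That leaves 3 units to arrange: 2 × 2 × 3! = 4 × 6 = 24.

24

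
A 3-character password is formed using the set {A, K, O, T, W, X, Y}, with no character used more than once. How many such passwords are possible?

210

This is a permutation of 3 out of 7: P(7,3) = 7!/4!.
7 × 6 × 5 = 210.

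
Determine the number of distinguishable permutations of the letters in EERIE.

EERIE has 5 letters with E appearing 3 times.
The number of distinct arrangements is 5!/(3!) = 120/6 = 20.

20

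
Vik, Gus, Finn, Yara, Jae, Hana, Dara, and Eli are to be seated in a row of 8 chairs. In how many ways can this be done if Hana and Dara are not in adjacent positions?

There are 8! = 40320 arrangements in all. If Hana and Dara are adjacent, merging them into one block gives 2·(7)! = 10080 arrangements.
Complementary counting: 40320 − 10080 = 30240.

30240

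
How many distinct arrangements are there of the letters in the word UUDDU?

Letter multiplicities in UUDDU: D×2, U×3.
Dividing 5! = 120 by 3!·2! = 12 for the repeated letters gives 10.

10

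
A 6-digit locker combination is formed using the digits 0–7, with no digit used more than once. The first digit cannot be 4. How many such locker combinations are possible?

17640

The first digit has 8−1 = 7 choices (anything except 4).
The remaining 5 digits are filled from the other 7 symbols without repetition: 7 × 6 × 5 × 4 × 3 = 2520.
Total: 7 × 2520 = 17640.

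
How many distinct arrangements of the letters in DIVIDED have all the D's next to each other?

Treat the 3 copies of D as a single block. The multiset to arrange is then {DDD, E, I, I, V}, 5 items in all.
That gives (5)!/(2!) = 60 arrangements.

60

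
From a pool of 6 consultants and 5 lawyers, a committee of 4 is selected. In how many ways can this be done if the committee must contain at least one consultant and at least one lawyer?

Unrestricted: C(11,4) = 330 ways to pick any 4 of the 11.
Subtract selections that omit an entire group: no consultants → C(5,4) = 5; no lawyers → C(6,4) = 15.
Both groups omitted at once is impossible, so 330 − 20 = 310.

310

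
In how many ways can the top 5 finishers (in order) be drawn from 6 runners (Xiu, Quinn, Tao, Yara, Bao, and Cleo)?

720

There are 6 choices for 1st place, 5 for 2nd, and so on down to 2 for position 5.
That gives 6 × 5 × 4 × 3 × 2 = 720.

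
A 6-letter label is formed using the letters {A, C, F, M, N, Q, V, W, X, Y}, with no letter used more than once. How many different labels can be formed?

151200

With no repetition, fill the 6 letters in order: 10 choices, then 9, down to 5.
That product is 10 × 9 × 8 × 7 × 6 × 5 = 151200.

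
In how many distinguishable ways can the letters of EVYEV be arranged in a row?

The 5 letters of EVYEV have repeats: E appearing twice and V appearing twice.
Dividing 5! = 120 by 2!·2! = 4 for the repeated letters gives 30.

30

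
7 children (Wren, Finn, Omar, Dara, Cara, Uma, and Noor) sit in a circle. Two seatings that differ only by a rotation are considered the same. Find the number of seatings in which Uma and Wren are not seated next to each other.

All circular seatings of 7 people number (6)! = 720.
Seatings with Uma beside Wren: treat them as a block with 2 internal orders, giving 2 × (5)! = 240.
Subtracting, 720 − 240 = 480.

480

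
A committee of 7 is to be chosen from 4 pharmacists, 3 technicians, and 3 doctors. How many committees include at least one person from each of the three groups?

Total 7-person selections from all 10: C(10,7) = 120.
Subtract selections that omit an entire group: no pharmacists → C(6,7) = 0; no technicians → C(7,7) = 1; no doctors → C(7,7) = 1.
Add back selections omitting two groups (i.e. drawn from a single group): C(4,7) + C(3,7) + C(3,7) = 0.
By inclusion–exclusion: 120 − 2 + 0 = 118.

118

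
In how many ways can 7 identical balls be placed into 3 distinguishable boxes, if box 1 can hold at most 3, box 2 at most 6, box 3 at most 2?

11

Ignoring the caps, the number of non-negative solutions to x_1+…+x_3 = 7 is C(9,2) = 36.
Subtract solutions that violate a single cap (substitute x_i' = x_i − (cap_i+1)): x_1 ≥ 4 gives C(5,2) = 10; x_2 ≥ 7 gives C(2,2) = 1; x_3 ≥ 3 gives C(6,2) = 15. Together 26.
Add back pairs where two caps are both exceeded: 0 + 1 + 0 = 1.
By inclusion–exclusion the count is 36 − 26 + 1 = 11.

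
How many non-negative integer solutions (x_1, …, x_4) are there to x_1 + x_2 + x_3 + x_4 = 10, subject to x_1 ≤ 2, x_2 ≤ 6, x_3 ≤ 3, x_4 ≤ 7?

Ignoring the caps, the number of non-negative solutions to x_1+…+x_4 = 10 is C(13,3) = 286.
Subtract solutions that violate a single cap (substitute x_i' = x_i − (cap_i+1)): x_1 ≥ 3 gives C(10,3) = 120; x_2 ≥ 7 gives C(6,3) = 20; x_3 ≥ 4 gives C(9,3) = 84; x_4 ≥ 8 gives C(5,3) = 10. Together 234.
Add back pairs where two caps are both exceeded: 1 + 20 + 0 + 0 + 0 + 0 = 21.
By inclusion–exclusion the count is 286 − 234 + 21 = 73.

73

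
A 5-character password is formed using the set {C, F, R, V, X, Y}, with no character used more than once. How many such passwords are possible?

This is a permutation of 5 out of 6: P(6,5) = 6!/1!.
6 × 5 × 4 × 3 × 2 = 720.

720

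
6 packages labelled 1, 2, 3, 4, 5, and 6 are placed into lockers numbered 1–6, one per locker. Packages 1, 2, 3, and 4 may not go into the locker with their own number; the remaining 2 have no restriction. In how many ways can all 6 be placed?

362

Let Aᵢ (for 1 ≤ i ≤ 4) be the placements that put package i in its forbidden locker. Any j of these fix j positions, leaving (6−j)! ways to fill the rest, and there are C(4,j) ways to pick which j.
By inclusion–exclusion, the number of valid placements is Σ_{j=0}^{4} (−1)^j C(4,j)·(6−j)!.
Computing: 720 − 480 + 144 − 24 + 2 = 362.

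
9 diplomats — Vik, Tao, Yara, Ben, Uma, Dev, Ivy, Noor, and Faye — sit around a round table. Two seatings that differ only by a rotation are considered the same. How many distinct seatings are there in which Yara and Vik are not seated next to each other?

30240

Without the restriction there are (8)! = 40320 seatings.
Seatings with Yara beside Vik: treat them as a block with 2 internal orders, giving 2 × (7)! = 10080.
Subtracting, 40320 − 10080 = 30240.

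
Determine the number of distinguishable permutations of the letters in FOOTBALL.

10080

Letter multiplicities in FOOTBALL: A×1, B×1, F×1, L×2, O×2, T×1.
Dividing 8! = 40320 by 2!·2! = 4 for the repeated letters gives 10080.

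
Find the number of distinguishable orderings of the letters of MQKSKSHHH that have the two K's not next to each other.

Total arrangements of MQKSKSHHH: 9!/(3!·2!·2!) = 15120.
If the two K's are adjacent, glue them into one block, leaving 8 items to arrange: (8)!/(3!·2!) = 3360 ways.
Subtracting, 15120 − 3360 = 11760 arrangements keep the K's apart.

11760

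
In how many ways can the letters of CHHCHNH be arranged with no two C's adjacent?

There are 7!/(4!·2!) = 105 arrangements of CHHCHNH in total.
If the two C's are adjacent, glue them into one block, leaving 6 items to arrange: (6)!/(4!) = 30 ways.
Subtracting, 105 − 30 = 75 arrangements keep the C's apart.

75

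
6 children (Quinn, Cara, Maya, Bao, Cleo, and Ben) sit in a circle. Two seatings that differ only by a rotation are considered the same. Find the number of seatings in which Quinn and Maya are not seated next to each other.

72

Without the restriction there are (5)! = 120 seatings.
Seatings with Quinn beside Maya: treat them as a block with 2 internal orders, giving 2 × (4)! = 48.
Subtracting, 120 − 48 = 72.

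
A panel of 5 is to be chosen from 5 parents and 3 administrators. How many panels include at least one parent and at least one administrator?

Total 5-person selections from all 8: C(8,5) = 56.
Subtract selections that omit an entire group: no parents → C(3,5) = 0; no administrators → C(5,5) = 1.
Both groups omitted at once is impossible, so 56 − 1 = 55.

55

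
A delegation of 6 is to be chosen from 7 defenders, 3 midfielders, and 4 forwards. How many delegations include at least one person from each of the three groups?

2331

Total 6-person selections from all 14: C(14,6) = 3003.
Selections missing a whole group: no defenders → C(7,6) = 7; no midfielders → C(11,6) = 462; no forwards → C(10,6) = 210.
Add back selections omitting two groups (i.e. drawn from a single group): C(7,6) + C(3,6) + C(4,6) = 7.
By inclusion–exclusion: 3003 − 679 + 7 = 2331.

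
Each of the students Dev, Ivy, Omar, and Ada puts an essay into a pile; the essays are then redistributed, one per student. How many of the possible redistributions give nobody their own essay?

Count assignments avoiding every fixed point. For any j of the 4 students fixed to their own essay, the other 4−j can be arranged in (4−j)! ways.
By inclusion–exclusion this is Σ_{j=0}^{4} (−1)^j C(4,j)·(4−j)!.
Computing: 24 − 24 + 12 − 4 + 1 = 9.

9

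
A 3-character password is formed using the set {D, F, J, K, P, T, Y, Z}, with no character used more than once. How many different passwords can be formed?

336

Choose and order 3 of the 8 symbols: the first character has 8 options, the next 7, then 6.
8 × 7 × 6 = 336.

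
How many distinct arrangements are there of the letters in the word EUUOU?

20

EUUOU has 5 letters with U appearing 3 times.
So there are 5! / (3!) = 20 distinguishable arrangements.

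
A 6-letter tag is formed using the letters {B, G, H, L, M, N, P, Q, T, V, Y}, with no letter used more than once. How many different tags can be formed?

332640

This is a permutation of 6 out of 11: P(11,6) = 11!/5!.
That product is 11 × 10 × 9 × 8 × 7 × 6 = 332640.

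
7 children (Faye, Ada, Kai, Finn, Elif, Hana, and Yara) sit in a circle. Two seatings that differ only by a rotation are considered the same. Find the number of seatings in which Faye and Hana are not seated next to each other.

Without the restriction there are (6)! = 720 seatings.
Those with Faye next to Hana: fuse the pair into one unit and seat 6 units around a circle — 2·(5)! = 240.
Subtracting, 720 − 240 = 480.

480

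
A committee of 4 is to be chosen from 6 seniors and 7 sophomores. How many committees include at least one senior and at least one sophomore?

With no constraint there are C(13,4) = 715 possible selections.
Selections missing a whole group: no seniors → C(7,4) = 35; no sophomores → C(6,4) = 15.
Both groups omitted at once is impossible, so 715 − 50 = 665.

665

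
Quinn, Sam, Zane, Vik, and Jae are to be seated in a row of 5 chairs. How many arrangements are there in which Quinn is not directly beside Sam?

Of the 5! = 120 arrangements, those with Quinn and Sam adjacent number 2 × 4! = 48 (treat the pair as a block with 2 internal orders).
So 120 − 48 = 72 arrangements keep them apart.

72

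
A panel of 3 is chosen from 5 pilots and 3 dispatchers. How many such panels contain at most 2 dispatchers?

Split by how many dispatchers are chosen (0 through 2).
Sum: C(3,0)·C(5,3) + C(3,1)·C(5,2) + C(3,2)·C(5,1) = 10 + 30 + 15 = 55.

55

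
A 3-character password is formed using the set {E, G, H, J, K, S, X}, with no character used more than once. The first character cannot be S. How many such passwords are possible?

The first character has 7−1 = 6 choices (anything except S).
The remaining 2 characters are filled from the other 6 symbols without repetition: 6 × 5 = 30.
Total: 6 × 30 = 180.

180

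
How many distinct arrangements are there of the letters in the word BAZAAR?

120

The 6 letters of BAZAAR have repeats: A appearing 3 times.
The number of distinct arrangements is 6!/(3!) = 720/6 = 120.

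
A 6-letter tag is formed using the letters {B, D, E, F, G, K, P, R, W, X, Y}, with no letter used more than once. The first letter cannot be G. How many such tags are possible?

The first letter has 11−1 = 10 choices (anything except G).
The remaining 5 letters are filled from the other 10 symbols without repetition: 10 × 9 × 8 × 7 × 6 = 30240.
Total: 10 × 30240 = 302400.

302400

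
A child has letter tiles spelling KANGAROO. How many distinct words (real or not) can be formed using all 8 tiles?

KANGAROO has 8 letters with A appearing twice and O appearing twice.
Dividing 8! = 40320 by 2!·2! = 4 for the repeated letters gives 10080.

10080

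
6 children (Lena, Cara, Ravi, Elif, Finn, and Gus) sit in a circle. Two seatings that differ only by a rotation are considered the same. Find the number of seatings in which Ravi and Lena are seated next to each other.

48

Glue Ravi and Lena into a block (2 internal orders). Seating 5 units around a circle gives (4)! arrangements.
So 2 × (4)! = 2 × 24 = 48.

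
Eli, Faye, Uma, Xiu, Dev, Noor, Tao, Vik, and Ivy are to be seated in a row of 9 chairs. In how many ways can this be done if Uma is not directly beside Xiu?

282240

There are 9! = 362880 arrangements in all. If Uma and Xiu are adjacent, merging them into one block gives 2·(8)! = 80640 arrangements.
So 362880 − 80640 = 282240 arrangements keep them apart.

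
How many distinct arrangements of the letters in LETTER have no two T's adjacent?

There are 6!/(2!·2!) = 180 arrangements of LETTER in total.
Arrangements with the T's together: treat TT as one letter, giving (5)!/(2!) = 60.
Hence 180 − 60 = 120.

120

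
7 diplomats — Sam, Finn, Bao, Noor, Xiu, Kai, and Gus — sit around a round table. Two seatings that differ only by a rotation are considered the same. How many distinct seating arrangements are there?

720

Around a circle, 7 distinct people have 7!/7 = (6)! = 720 rotationally distinct seatings.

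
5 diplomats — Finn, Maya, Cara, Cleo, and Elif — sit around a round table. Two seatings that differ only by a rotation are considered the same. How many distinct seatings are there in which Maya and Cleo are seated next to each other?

Glue Maya and Cleo into a block (2 internal orders). Seating 4 units around a circle gives (3)! arrangements.
So 2 × (3)! = 2 × 6 = 12.

12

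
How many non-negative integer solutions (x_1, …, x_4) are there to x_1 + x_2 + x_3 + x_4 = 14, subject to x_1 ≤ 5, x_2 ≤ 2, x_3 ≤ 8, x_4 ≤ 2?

By stars and bars, unrestricted non-negative solutions to x_1+…+x_4 = 14 number C(14+3,3) = 680.
Subtract solutions that violate a single cap (substitute x_i' = x_i − (cap_i+1)): x_1 ≥ 6 gives C(11,3) = 165; x_2 ≥ 3 gives C(14,3) = 364; x_3 ≥ 9 gives C(8,3) = 56; x_4 ≥ 3 gives C(14,3) = 364. Together 949.
Add back pairs where two caps are both exceeded: 56 + 0 + 56 + 10 + 165 + 10 = 297.
Subtract triples: 0 + 10 + 0 + 0 = 10.
By inclusion–exclusion the count is 680 − 949 + 297 − 10 = 18.

18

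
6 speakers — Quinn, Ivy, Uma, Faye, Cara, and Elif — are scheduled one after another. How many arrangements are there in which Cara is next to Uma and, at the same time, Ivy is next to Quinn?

Treat {Cara,Uma} as one block (2 orders) and {Ivy,Quinn} as another (2 orders).
That leaves 4 units to arrange: 2 × 2 × 4! = 4 × 24 = 96.

96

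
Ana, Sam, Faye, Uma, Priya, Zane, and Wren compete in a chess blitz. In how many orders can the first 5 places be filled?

2520

This is an ordered selection of 5 from 7: P(7,5).
That gives 7 × 6 × 5 × 4 × 3 = 2520.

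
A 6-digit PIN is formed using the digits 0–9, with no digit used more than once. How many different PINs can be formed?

151200

With no repetition, fill the 6 digits in order: 10 choices, then 9, down to 5.
10 × 9 × 8 × 7 × 6 × 5 = 151200.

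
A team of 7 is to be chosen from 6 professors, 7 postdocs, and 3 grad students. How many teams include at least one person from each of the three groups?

9569

Total 7-person selections from all 16: C(16,7) = 11440.
Selections missing a whole group: no professors → C(10,7) = 120; no postdocs → C(9,7) = 36; no grad students → C(13,7) = 1716.
Add back selections omitting two groups (i.e. drawn from a single group): C(6,7) + C(7,7) + C(3,7) = 1.
By inclusion–exclusion: 11440 − 1872 + 1 = 9569.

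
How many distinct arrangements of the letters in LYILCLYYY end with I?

With the last slot taken by I, it remains to arrange the other 8 letters (LYLCLYYY).
Those 8 letters have L appearing 3 times and Y appearing 4 times, giving (8)!/(4!·3!) = 280.

280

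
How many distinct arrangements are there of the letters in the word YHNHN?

30

The 5 letters of YHNHN have repeats: H appearing twice and N appearing twice.
So there are 5! / (2!·2!) = 30 distinguishable arrangements.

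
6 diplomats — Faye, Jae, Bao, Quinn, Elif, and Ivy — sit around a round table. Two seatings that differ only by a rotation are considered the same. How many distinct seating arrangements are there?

Around a circle, 6 distinct people have 6!/6 = (5)! = 120 rotationally distinct seatings.

120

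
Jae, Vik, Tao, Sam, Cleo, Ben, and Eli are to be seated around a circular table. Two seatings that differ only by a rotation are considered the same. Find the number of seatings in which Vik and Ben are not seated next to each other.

480

Without the restriction there are (6)! = 720 seatings.
Those with Vik next to Ben: fuse the pair into one unit and seat 6 units around a circle — 2·(5)! = 240.
Subtracting, 720 − 240 = 480.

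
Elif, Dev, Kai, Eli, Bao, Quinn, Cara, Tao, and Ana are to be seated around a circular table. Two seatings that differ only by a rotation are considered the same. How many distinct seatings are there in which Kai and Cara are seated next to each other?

10080

Treat {Kai, Cara} as one unit (2 internal orders) and seat the resulting 8 units around the table: (7)! circular arrangements.
So 2 × (7)! = 2 × 5040 = 10080.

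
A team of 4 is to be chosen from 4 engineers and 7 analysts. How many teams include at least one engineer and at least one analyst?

Total 4-person selections from all 11: C(11,4) = 330.
Selections missing a whole group: no engineers → C(7,4) = 35; no analysts → C(4,4) = 1.
Both groups omitted at once is impossible, so 330 − 36 = 294.

294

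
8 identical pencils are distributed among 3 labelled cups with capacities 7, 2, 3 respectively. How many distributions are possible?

Ignoring the caps, the number of non-negative solutions to x_1+…+x_3 = 8 is C(10,2) = 45.
Subtract solutions that violate a single cap (substitute x_i' = x_i − (cap_i+1)): x_1 ≥ 8 gives C(2,2) = 1; x_2 ≥ 3 gives C(7,2) = 21; x_3 ≥ 4 gives C(6,2) = 15. Together 37.
Add back pairs where two caps are both exceeded: 0 + 0 + 3 = 3.
By inclusion–exclusion the count is 45 − 37 + 3 = 11.

11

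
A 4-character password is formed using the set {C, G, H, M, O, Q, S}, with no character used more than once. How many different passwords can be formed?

840

This is a permutation of 4 out of 7: P(7,4) = 7!/3!.
7 × 6 × 5 × 4 = 840.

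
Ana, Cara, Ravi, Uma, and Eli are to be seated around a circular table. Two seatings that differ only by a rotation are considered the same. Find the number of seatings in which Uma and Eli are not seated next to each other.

12

All circular seatings of 5 people number (4)! = 24.
Those with Uma next to Eli: fuse the pair into one unit and seat 4 units around a circle — 2·(3)! = 12.
Subtracting, 24 − 12 = 12.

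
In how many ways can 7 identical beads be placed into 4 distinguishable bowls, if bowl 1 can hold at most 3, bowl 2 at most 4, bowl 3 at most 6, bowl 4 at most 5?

Ignoring the caps, the number of non-negative solutions to x_1+…+x_4 = 7 is C(10,3) = 120.
Subtract solutions that violate a single cap (substitute x_i' = x_i − (cap_i+1)): x_1 ≥ 4 gives C(6,3) = 20; x_2 ≥ 5 gives C(5,3) = 10; x_3 ≥ 7 gives C(3,3) = 1; x_4 ≥ 6 gives C(4,3) = 4. Together 35.
No two caps can be exceeded simultaneously, so the pair terms are all 0.
By inclusion–exclusion the count is 120 − 35 + 0 = 85.

85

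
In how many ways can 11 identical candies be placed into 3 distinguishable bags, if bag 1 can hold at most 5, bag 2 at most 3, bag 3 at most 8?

18

By stars and bars, unrestricted non-negative solutions to x_1+…+x_3 = 11 number C(11+2,2) = 78.
Subtract solutions that violate a single cap (substitute x_i' = x_i − (cap_i+1)): x_1 ≥ 6 gives C(7,2) = 21; x_2 ≥ 4 gives C(9,2) = 36; x_3 ≥ 9 gives C(4,2) = 6. Together 63.
Add back pairs where two caps are both exceeded: 3 + 0 + 0 = 3.
By inclusion–exclusion the count is 78 − 63 + 3 = 18.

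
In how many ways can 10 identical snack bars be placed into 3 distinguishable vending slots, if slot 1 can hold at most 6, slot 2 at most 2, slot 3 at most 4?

By stars and bars, unrestricted non-negative solutions to x_1+…+x_3 = 10 number C(10+2,2) = 66.
Subtract solutions that violate a single cap (substitute x_i' = x_i − (cap_i+1)): x_1 ≥ 7 gives C(5,2) = 10; x_2 ≥ 3 gives C(9,2) = 36; x_3 ≥ 5 gives C(7,2) = 21. Together 67.
Add back pairs where two caps are both exceeded: 1 + 0 + 6 = 7.
By inclusion–exclusion the count is 66 − 67 + 7 = 6.

6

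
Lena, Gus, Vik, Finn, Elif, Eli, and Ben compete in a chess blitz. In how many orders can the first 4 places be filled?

840

There are 7 choices for 1st place, 6 for 2nd, and so on down to 4 for position 4.
That gives 7 × 6 × 5 × 4 = 840.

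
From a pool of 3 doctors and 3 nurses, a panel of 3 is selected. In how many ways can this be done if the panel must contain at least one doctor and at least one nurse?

18

Unrestricted: C(6,3) = 20 ways to pick any 3 of the 6.
Subtract selections that omit an entire group: no doctors → C(3,3) = 1; no nurses → C(3,3) = 1.
Both groups omitted at once is impossible, so 20 − 2 = 18.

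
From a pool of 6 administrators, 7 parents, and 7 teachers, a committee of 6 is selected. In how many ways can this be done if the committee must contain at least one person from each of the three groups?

32340

Total 6-person selections from all 20: C(20,6) = 38760.
Subtract selections that omit an entire group: no administrators → C(14,6) = 3003; no parents → C(13,6) = 1716; no teachers → C(13,6) = 1716.
Add back selections omitting two groups (i.e. drawn from a single group): C(6,6) + C(7,6) + C(7,6) = 15.
By inclusion–exclusion: 38760 − 6435 + 15 = 32340.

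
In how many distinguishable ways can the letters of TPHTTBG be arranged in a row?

840

Letter multiplicities in TPHTTBG: B×1, G×1, H×1, P×1, T×3.
The number of distinct arrangements is 7!/(3!) = 5040/6 = 840.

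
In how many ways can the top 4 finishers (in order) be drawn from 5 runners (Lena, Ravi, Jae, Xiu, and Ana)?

120

There are 5 choices for 1st place, 4 for 2nd, and so on down to 2 for position 4.
That gives 5 × 4 × 3 × 2 = 120.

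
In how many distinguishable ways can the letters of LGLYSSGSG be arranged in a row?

LGLYSSGSG has 9 letters with G appearing 3 times, L appearing twice, and S appearing 3 times.
Dividing 9! = 362880 by 3!·3!·2! = 72 for the repeated letters gives 5040.

5040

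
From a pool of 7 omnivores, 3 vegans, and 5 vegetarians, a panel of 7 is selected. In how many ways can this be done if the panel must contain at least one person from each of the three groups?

5516

Total 7-person selections from all 15: C(15,7) = 6435.
Subtract selections that omit an entire group: no omnivores → C(8,7) = 8; no vegans → C(12,7) = 792; no vegetarians → C(10,7) = 120.
Add back selections omitting two groups (i.e. drawn from a single group): C(7,7) + C(3,7) + C(5,7) = 1.
By inclusion–exclusion: 6435 − 920 + 1 = 5516.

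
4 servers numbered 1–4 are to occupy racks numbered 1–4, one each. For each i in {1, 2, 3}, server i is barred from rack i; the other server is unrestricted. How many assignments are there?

Let Aᵢ (for i ∈ {1, 2, 3}) be the placements that put server i in its forbidden rack. Any j of these fix j positions, leaving (4−j)! ways to fill the rest, and there are C(3,j) ways to pick which j.
By inclusion–exclusion, the number of valid placements is Σ_{j=0}^{3} (−1)^j C(3,j)·(4−j)!.
Computing: 24 − 18 + 6 − 1 = 11.

11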